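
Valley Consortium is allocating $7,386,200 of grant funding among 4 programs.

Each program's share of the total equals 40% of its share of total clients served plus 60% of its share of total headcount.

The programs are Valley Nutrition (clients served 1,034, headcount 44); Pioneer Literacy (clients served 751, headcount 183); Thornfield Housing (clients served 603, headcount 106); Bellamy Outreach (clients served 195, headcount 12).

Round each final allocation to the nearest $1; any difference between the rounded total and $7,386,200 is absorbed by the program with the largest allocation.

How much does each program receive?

Totals — clients served 2,583, headcount 345.
Combined weights (40% clients served + 60% headcount): Valley Nutrition 0.2366; Pioneer Literacy 0.4346; Thornfield Housing 0.2777; Bellamy Outreach 0.0511.
Raw shares: Valley Nutrition 1,747,911.92; Pioneer Literacy 3,209,745.20; Thornfield Housing 2,051,351.72; Bellamy Outreach 377,191.15.
After rounding ($1): Valley Nutrition $1,747,912; Pioneer Literacy $3,209,745; Thornfield Housing $2,051,352; Bellamy Outreach $377,191. Sum = $7,386,200.
Sum already equals the total — no adjustment.

Valley Nutrition: $1,747,912; Pioneer Literacy: $3,209,745; Thornfield Housing: $2,051,352; Bellamy Outreach: $377,191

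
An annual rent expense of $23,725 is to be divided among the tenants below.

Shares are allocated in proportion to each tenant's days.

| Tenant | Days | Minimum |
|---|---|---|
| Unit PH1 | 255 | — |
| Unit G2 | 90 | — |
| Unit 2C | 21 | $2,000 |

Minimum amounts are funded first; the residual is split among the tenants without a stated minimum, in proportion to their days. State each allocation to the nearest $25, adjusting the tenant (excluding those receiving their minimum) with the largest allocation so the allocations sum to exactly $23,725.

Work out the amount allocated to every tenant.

Fund the minimums — Unit 2C $2,000. Balance $21,725.
Balance split over remaining days 345: Unit PH1 16,057.61 → $16,050; Unit G2 5,667.39 → $5,675.

Unit PH1: $16,050; Unit G2: $5,675; Unit 2C: $2,000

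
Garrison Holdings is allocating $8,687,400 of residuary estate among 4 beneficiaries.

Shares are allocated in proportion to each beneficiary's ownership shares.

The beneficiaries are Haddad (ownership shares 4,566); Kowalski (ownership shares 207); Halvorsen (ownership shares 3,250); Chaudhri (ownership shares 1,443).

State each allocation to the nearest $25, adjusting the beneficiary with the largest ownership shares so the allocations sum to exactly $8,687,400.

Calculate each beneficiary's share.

Haddad: $4,190,450 | Kowalski: $189,975 | Halvorsen: $2,982,675 | Chaudhri: $1,324,300

Ownership shares total: 4,566 + 207 + 3,250 + 1,443 = 9,466.
Pro-rata amounts: Haddad 4,190,436.13; Kowalski 189,973.78; Halvorsen 2,982,680.12; Chaudhri 1,324,309.97.
Rounded to nearest $25: Haddad $4,190,425; Kowalski $189,975; Halvorsen $2,982,675; Chaudhri $1,324,300. Sum = $8,687,375.
Difference $8,687,400 − $8,687,375 = +$25 applied to largest ownership shares (Haddad): Haddad becomes $4,190,450.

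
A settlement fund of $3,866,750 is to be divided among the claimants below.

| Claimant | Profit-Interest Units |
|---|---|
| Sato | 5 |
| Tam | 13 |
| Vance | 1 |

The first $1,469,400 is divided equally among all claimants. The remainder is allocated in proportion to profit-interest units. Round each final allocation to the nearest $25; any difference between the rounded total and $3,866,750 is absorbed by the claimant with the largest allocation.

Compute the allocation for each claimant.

Sato: $1,120,675 | Tam: $2,130,100 | Vance: $615,975

First tranche $1,469,400 split equally: $489,800 each.
Remainder $2,397,350 by profit-interest units (total 19): Sato 630,881.58 → $630,875; Tam 1,640,292.11 → $1,640,300; Vance 126,176.32 → $126,175.
Totals: Sato $489,800 + $630,875 = $1,120,675; Tam $489,800 + $1,640,300 = $2,130,100; Vance $489,800 + $126,175 = $615,975.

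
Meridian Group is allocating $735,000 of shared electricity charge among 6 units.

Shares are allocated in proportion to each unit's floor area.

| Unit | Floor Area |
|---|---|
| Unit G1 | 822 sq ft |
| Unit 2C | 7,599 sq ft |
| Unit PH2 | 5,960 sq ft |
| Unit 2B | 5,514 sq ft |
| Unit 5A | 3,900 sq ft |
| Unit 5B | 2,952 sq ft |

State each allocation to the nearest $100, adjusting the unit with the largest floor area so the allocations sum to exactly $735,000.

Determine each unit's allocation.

Combined floor area = 822 + 7,599 + 5,960 + 5,514 + 3,900 + 2,952 = 26,747.
Pro-rata amounts: Unit G1 22,588.33; Unit 2C 208,818.37; Unit PH2 163,779.12; Unit 2B 151,523.16; Unit 5A 107,170.90; Unit 5B 81,120.13.
At nearest $100: Unit G1 $22,600; Unit 2C $208,800; Unit PH2 $163,800; Unit 2B $151,500; Unit 5A $107,200; Unit 5B $81,100. Sum = $735,000.
Rounded total matches; no reconciliation needed.

Unit G1: $22,600 | Unit 2C: $208,800 | Unit PH2: $163,800 | Unit 2B: $151,500 | Unit 5A: $107,200 | Unit 5B: $81,100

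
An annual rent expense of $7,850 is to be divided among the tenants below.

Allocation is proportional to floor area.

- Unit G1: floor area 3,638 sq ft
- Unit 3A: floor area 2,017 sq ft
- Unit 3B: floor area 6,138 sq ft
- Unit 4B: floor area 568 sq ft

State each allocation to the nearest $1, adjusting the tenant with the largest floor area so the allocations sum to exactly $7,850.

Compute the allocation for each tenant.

Unit G1: $2,310; Unit 3A: $1,281; Unit 3B: $3,898; Unit 4B: $361

Floor area total: 3,638 + 2,017 + 6,138 + 568 = 12,361.
Proportional shares: Unit G1 2,310.36; Unit 3A 1,280.92; Unit 3B 3,898.01; Unit 4B 360.72.
Rounded to nearest $1: Unit G1 $2,310; Unit 3A $1,281; Unit 3B $3,898; Unit 4B $361. Sum = $7,850.
Sum already equals the total — no adjustment.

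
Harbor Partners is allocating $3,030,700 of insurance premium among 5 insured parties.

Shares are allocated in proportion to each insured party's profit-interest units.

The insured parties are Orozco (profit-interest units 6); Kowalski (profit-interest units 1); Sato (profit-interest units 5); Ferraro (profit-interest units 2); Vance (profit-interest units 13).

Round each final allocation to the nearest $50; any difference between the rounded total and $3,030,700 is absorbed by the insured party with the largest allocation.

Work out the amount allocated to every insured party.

Total profit-interest units = 27.
Proportional shares: Orozco 6/27 × $3,030,700 = 673,488.89; Kowalski 1/27 × $3,030,700 = 112,248.15; Sato 5/27 × $3,030,700 = 561,240.74; Ferraro 2/27 × $3,030,700 = 224,496.30; Vance 13/27 × $3,030,700 = 1,459,225.93.
At nearest $50: Orozco $673,500; Kowalski $112,250; Sato $561,250; Ferraro $224,500; Vance $1,459,250. Sum = $3,030,750.
Difference $3,030,700 − $3,030,750 = −$50 applied to largest allocation (Vance): Vance becomes $1,459,200.

Orozco: $673,500; Kowalski: $112,250; Sato: $561,250; Ferraro: $224,500; Vance: $1,459,200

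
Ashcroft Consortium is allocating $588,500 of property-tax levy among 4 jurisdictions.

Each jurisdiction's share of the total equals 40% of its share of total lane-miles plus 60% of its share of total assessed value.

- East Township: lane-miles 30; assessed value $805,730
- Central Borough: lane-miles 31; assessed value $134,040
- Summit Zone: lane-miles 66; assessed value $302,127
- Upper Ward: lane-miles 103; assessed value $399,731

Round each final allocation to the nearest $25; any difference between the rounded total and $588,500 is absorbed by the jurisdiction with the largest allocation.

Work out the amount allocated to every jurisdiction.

East Township: $204,025; Central Borough: $60,550; Summit Zone: $132,525; Upper Ward: $191,400

Lane-miles total 230; assessed value total 1,641,628.
Combined weights (40% lane-miles + 60% assessed value): East Township 0.3467; Central Borough 0.1029; Summit Zone 0.2252; Upper Ward 0.3252.
Pro-rata amounts: East Township 204,009.91; Central Borough 60,558.67; Summit Zone 132,534.47; Upper Ward 191,396.95.
Rounded to nearest $25: East Township $204,000; Central Borough $60,550; Summit Zone $132,525; Upper Ward $191,400. Sum = $588,475.
Difference $588,500 − $588,475 = +$25 applied to largest allocation (East Township): East Township becomes $204,025.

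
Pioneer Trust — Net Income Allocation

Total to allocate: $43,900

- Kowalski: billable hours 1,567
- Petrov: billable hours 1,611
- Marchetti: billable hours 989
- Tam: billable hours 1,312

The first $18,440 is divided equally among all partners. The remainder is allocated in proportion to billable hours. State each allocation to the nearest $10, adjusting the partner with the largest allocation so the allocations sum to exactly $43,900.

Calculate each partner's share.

$18,440 shared equally gives $4,610 per partner.
Remainder $25,460 by billable hours (total 5,479): Kowalski 7,281.59 → $7,280; Petrov 7,486.05 → $7,490; Marchetti 4,595.72 → $4,600; Tam 6,096.65 → $6,100.
Rounding difference −$10 on remainder applied to Petrov.
Totals: Kowalski $4,610 + $7,280 = $11,890; Petrov $4,610 + $7,480 = $12,090; Marchetti $4,610 + $4,600 = $9,210; Tam $4,610 + $6,100 = $10,710.

Kowalski: $11,890 · Petrov: $12,090 · Marchetti: $9,210 · Tam: $10,710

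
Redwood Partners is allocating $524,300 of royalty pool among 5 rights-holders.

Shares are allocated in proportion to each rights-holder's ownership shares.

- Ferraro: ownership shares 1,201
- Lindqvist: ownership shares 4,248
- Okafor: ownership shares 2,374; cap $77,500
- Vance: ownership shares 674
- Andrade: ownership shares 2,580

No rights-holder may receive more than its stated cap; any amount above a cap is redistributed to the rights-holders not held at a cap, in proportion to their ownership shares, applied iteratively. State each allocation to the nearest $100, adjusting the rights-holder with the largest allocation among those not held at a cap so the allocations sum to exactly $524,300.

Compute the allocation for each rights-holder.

Ownership shares total: 11,077.
Proportional shares (ignoring caps): Ferraro 56,846.10; Lindqvist 201,067.65; Okafor 112,366.90; Vance 31,901.98; Andrade 122,117.36.
Held at cap: Okafor ($77,500); residual $446,800 reallocated over remaining ownership shares 8,703.
Remaining shares: Ferraro 61,657.68 → $61,700; Lindqvist 218,086.45 → $218,100; Vance 34,602.23 → $34,600; Andrade 132,453.64 → $132,500.
Rounding difference −$100 applied to Lindqvist → $218,000.

Ferraro: $61,700 · Lindqvist: $218,000 · Okafor: $77,500 · Vance: $34,600 · Andrade: $132,500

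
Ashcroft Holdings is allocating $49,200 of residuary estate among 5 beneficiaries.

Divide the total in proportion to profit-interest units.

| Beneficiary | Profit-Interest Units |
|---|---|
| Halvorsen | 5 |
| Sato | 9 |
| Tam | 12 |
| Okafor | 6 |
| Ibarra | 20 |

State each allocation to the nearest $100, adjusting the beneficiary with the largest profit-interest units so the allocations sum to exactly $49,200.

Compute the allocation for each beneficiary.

Sum of profit-interest units: 5 + 9 + 12 + 6 + 20 = 52.
Raw shares: Halvorsen 4,730.77; Sato 8,515.38; Tam 11,353.85; Okafor 5,676.92; Ibarra 18,923.08.
After rounding ($100): Halvorsen $4,700; Sato $8,500; Tam $11,400; Okafor $5,700; Ibarra $18,900. Sum = $49,200.
No rounding difference to absorb.

Halvorsen: $4,700 · Sato: $8,500 · Tam: $11,400 · Okafor: $5,700 · Ibarra: $18,900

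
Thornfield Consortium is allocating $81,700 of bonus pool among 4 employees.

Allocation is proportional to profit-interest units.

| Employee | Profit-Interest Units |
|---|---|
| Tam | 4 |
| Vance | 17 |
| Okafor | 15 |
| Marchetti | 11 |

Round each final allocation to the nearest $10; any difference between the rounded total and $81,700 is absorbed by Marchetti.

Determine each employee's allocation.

Tam: $6,950; Vance: $29,550; Okafor: $26,070; Marchetti: $19,130

Total profit-interest units = 47.
Proportional shares: Tam 4/47 × $81,700 = 6,953.19; Vance 17/47 × $81,700 = 29,551.06; Okafor 15/47 × $81,700 = 26,074.47; Marchetti 11/47 × $81,700 = 19,121.28.
After rounding ($10): Tam $6,950; Vance $29,550; Okafor $26,070; Marchetti $19,120. Sum = $81,690.
Difference $81,700 − $81,690 = +$10 applied to Marchetti: Marchetti becomes $19,130.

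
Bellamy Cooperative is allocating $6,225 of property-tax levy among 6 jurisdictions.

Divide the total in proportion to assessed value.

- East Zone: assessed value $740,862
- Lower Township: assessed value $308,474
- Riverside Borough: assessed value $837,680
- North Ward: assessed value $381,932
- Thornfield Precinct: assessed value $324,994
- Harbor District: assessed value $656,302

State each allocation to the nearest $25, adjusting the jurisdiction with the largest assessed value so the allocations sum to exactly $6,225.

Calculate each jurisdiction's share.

East Zone: $1,425 · Lower Township: $600 · Riverside Borough: $1,600 · North Ward: $725 · Thornfield Precinct: $625 · Harbor District: $1,250

Combined assessed value = 740,862 + 308,474 + 837,680 + 381,932 + 324,994 + 656,302 = 3,250,244.
Raw shares: East Zone 1,418.93; Lower Township 590.80; Riverside Borough 1,604.36; North Ward 731.49; Thornfield Precinct 622.44; Harbor District 1,256.98.
At nearest $25: East Zone $1,425; Lower Township $600; Riverside Borough $1,600; North Ward $725; Thornfield Precinct $625; Harbor District $1,250. Sum = $6,225.
Sum already equals the total — no adjustment.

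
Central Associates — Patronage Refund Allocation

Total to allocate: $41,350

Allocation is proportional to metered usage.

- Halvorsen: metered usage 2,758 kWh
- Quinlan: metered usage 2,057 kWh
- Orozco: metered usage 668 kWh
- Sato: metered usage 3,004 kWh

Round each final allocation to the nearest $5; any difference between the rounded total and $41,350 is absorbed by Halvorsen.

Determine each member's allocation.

Sum of metered usage: 8,487.
Raw shares: Halvorsen 2,758/8,487 × $41,350 = 13,437.41; Quinlan 2,057/8,487 × $41,350 = 10,022.03; Orozco 668/8,487 × $41,350 = 3,254.60; Sato 3,004/8,487 × $41,350 = 14,635.96.
Rounded to nearest $5: Halvorsen $13,435; Quinlan $10,020; Orozco $3,255; Sato $14,635. Sum = $41,345.
Difference $41,350 − $41,345 = +$5 applied to Halvorsen: Halvorsen becomes $13,440.

Halvorsen: $13,440; Quinlan: $10,020; Orozco: $3,255; Sato: $14,635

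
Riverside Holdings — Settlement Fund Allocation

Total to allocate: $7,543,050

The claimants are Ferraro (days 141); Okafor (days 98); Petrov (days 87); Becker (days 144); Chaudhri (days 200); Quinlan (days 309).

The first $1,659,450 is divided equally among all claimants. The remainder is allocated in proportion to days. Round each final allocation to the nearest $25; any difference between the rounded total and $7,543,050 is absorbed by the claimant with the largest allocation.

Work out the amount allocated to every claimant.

Ferraro: $1,123,950 | Okafor: $865,525 | Petrov: $799,425 | Becker: $1,141,975 | Chaudhri: $1,478,525 | Quinlan: $2,133,650

$1,659,450 shared equally gives $276,575 per claimant.
Remainder $5,883,600 by days (total 979): Ferraro 847,382.64 → $847,375; Okafor 588,960.98 → $588,950; Petrov 522,853.12 → $522,850; Becker 865,412.05 → $865,400; Chaudhri 1,201,961.18 → $1,201,950; Quinlan 1,857,030.03 → $1,857,025.
Rounding difference +$50 on remainder applied to Quinlan.
Totals: Ferraro $276,575 + $847,375 = $1,123,950; Okafor $276,575 + $588,950 = $865,525; Petrov $276,575 + $522,850 = $799,425; Becker $276,575 + $865,400 = $1,141,975; Chaudhri $276,575 + $1,201,950 = $1,478,525; Quinlan $276,575 + $1,857,075 = $2,133,650.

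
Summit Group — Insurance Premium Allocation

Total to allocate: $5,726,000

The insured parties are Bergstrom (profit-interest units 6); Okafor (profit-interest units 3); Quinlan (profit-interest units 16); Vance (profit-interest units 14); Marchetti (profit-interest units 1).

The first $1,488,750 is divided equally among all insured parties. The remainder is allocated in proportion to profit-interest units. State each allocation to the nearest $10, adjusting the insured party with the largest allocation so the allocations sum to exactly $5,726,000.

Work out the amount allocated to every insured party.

Bergstrom: $933,340 | Okafor: $615,540 | Quinlan: $1,992,650 | Vance: $1,780,790 | Marchetti: $403,680

First tranche $1,488,750 split equally: $297,750 each.
Remainder $4,237,250 by profit-interest units (total 40): Bergstrom 635,587.50 → $635,590; Okafor 317,793.75 → $317,790; Quinlan 1,694,900.00 → $1,694,900; Vance 1,483,037.50 → $1,483,040; Marchetti 105,931.25 → $105,930.
Totals: Bergstrom $297,750 + $635,590 = $933,340; Okafor $297,750 + $317,790 = $615,540; Quinlan $297,750 + $1,694,900 = $1,992,650; Vance $297,750 + $1,483,040 = $1,780,790; Marchetti $297,750 + $105,930 = $403,680.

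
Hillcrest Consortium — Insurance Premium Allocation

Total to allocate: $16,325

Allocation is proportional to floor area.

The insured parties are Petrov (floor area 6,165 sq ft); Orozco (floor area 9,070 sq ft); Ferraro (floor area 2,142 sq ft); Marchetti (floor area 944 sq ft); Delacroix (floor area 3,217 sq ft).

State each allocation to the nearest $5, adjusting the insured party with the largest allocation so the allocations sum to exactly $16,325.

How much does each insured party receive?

Floor area total: 21,538.
Proportional shares: Petrov 6,165/21,538 × $16,325 = 4,672.84; Orozco 9,070/21,538 × $16,325 = 6,874.72; Ferraro 2,142/21,538 × $16,325 = 1,623.56; Marchetti 944/21,538 × $16,325 = 715.52; Delacroix 3,217/21,538 × $16,325 = 2,438.37.
Rounded to nearest $5: Petrov $4,675; Orozco $6,875; Ferraro $1,625; Marchetti $715; Delacroix $2,440. Sum = $16,330.
Difference $16,325 − $16,330 = −$5 applied to largest allocation (Orozco): Orozco becomes $6,870.

Petrov: $4,675 · Orozco: $6,870 · Ferraro: $1,625 · Marchetti: $715 · Delacroix: $2,440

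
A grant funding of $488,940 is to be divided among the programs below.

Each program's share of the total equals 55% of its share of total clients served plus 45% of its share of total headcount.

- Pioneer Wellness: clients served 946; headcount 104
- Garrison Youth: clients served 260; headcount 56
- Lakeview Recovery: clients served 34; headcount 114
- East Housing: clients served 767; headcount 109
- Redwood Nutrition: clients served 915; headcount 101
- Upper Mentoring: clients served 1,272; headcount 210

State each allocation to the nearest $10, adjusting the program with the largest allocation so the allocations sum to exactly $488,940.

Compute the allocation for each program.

Totals — clients served 4,194, headcount 694.
Combined weights (55% clients served + 45% headcount): Pioneer Wellness 0.1915; Garrison Youth 0.0704; Lakeview Recovery 0.0784; East Housing 0.1713; Redwood Nutrition 0.1855; Upper Mentoring 0.3030.
Raw shares: Pioneer Wellness 93,628.75; Garrison Youth 34,425.08; Lakeview Recovery 38,322.17; East Housing 83,736.55; Redwood Nutrition 90,689.94; Upper Mentoring 148,137.51.
Rounded to nearest $10: Pioneer Wellness $93,630; Garrison Youth $34,430; Lakeview Recovery $38,320; East Housing $83,740; Redwood Nutrition $90,690; Upper Mentoring $148,140. Sum = $488,950.
Difference $488,940 − $488,950 = −$10 applied to largest allocation (Upper Mentoring): Upper Mentoring becomes $148,130.

Pioneer Wellness: $93,630 · Garrison Youth: $34,430 · Lakeview Recovery: $38,320 · East Housing: $83,740 · Redwood Nutrition: $90,690 · Upper Mentoring: $148,130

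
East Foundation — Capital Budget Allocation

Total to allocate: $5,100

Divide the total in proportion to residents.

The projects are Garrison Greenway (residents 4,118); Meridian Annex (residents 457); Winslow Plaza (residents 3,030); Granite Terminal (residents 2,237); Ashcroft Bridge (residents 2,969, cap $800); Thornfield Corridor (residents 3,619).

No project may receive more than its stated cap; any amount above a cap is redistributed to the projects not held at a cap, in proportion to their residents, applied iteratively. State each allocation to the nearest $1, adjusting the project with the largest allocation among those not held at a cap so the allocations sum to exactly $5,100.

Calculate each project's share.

Garrison Greenway: $1,315 · Meridian Annex: $146 · Winslow Plaza: $968 · Granite Terminal: $715 · Ashcroft Bridge: $800 · Thornfield Corridor: $1,156

Combined residents = 16,430.
Unconstrained shares: Garrison Greenway 1,278.26; Meridian Annex 141.86; Winslow Plaza 940.54; Granite Terminal 694.38; Ashcroft Bridge 921.60; Thornfield Corridor 1,123.37.
Capped: Ashcroft Bridge ($800); balance $4,300 reallocated over remaining residents 13,461.
Shares after redistribution: Garrison Greenway 1,315.46 → $1,315; Meridian Annex 145.98 → $146; Winslow Plaza 967.91 → $968; Granite Terminal 714.59 → $715; Thornfield Corridor 1,156.06 → $1,156.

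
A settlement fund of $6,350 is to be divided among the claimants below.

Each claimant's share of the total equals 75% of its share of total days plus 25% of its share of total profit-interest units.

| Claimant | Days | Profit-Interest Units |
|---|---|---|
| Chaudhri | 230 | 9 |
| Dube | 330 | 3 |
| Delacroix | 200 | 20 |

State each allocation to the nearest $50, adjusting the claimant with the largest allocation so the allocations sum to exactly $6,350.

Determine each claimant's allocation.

Totals — days 760, profit-interest units 32.
Blended shares (75% days + 25% profit-interest units): Chaudhri 0.2973; Dube 0.3491; Delacroix 0.3536.
Pro-rata amounts: Chaudhri 1,887.77; Dube 2,216.76; Delacroix 2,245.48.
At nearest $50: Chaudhri $1,900; Dube $2,200; Delacroix $2,250. Sum = $6,350.
No rounding difference to absorb.

Chaudhri: $1,900 · Dube: $2,200 · Delacroix: $2,250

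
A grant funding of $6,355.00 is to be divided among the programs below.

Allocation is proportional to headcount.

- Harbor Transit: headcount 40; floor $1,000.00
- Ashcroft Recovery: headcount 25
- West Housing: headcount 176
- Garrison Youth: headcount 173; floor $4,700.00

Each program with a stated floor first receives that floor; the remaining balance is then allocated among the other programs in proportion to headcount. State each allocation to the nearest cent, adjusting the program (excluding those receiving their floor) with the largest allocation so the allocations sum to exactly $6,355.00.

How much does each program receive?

Harbor Transit: $1,000.00 | Ashcroft Recovery: $81.47 | West Housing: $573.53 | Garrison Youth: $4,700.00

Fund the minimums — Harbor Transit $1,000.00; Garrison Youth $4,700.00. Remaining pool $655.00.
Remaining pool split over remaining headcount 201: Ashcroft Recovery 81.4677 → $81.47; West Housing 573.5323 → $573.53.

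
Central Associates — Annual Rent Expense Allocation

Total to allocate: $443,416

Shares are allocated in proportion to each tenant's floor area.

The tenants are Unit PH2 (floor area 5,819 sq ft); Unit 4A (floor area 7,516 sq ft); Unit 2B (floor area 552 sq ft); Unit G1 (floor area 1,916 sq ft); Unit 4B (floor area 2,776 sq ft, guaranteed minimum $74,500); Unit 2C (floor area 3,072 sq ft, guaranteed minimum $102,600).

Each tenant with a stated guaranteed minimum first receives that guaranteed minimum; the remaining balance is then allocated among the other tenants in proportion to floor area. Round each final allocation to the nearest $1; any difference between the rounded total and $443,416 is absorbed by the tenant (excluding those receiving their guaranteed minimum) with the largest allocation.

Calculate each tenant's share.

Fund the minimums — Unit 4B $74,500; Unit 2C $102,600. Remaining pool $266,316.
Remaining pool split over remaining floor area 15,803: Unit PH2 98,063.20 → $98,063; Unit 4A 126,661.46 → $126,661; Unit 2B 9,302.44 → $9,302; Unit G1 32,288.90 → $32,289.
Rounding difference +$1 applied to Unit 4A → $126,662.

Unit PH2: $98,063 | Unit 4A: $126,662 | Unit 2B: $9,302 | Unit G1: $32,289 | Unit 4B: $74,500 | Unit 2C: $102,600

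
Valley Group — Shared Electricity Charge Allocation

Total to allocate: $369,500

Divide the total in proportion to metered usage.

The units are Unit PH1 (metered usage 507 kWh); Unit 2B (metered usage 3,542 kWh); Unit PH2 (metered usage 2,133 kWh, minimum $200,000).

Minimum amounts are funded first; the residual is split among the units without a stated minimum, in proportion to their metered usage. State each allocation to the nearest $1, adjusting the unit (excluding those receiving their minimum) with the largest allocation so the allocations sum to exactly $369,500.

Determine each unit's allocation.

Unit PH1: $21,224 | Unit 2B: $148,276 | Unit PH2: $200,000

Guaranteed amounts: Unit PH2 $200,000. Remaining pool $169,500.
Remaining pool split over remaining metered usage 4,049: Unit PH1 21,224.13 → $21,224; Unit 2B 148,275.87 → $148,276.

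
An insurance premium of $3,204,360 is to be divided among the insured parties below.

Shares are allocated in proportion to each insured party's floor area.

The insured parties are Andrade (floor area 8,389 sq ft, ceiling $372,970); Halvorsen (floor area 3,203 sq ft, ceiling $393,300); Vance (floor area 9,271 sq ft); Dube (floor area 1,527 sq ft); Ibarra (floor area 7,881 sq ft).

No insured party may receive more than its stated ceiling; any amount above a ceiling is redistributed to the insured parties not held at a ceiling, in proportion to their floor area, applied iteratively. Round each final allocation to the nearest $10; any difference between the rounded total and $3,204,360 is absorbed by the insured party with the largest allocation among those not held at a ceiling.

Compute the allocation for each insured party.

Andrade: $372,970 · Halvorsen: $393,300 · Vance: $1,210,110 · Dube: $199,310 · Ibarra: $1,028,670

Total floor area = 30,271.
Unconstrained shares: Andrade 888,024.05; Halvorsen 339,056.03; Vance 981,388.84; Dube 161,641.76; Ibarra 834,249.32.
Capped: Andrade ($372,970); residual $2,831,390 reallocated over remaining floor area 21,882.
Capped: Halvorsen ($393,300); residual $2,438,090 reallocated over remaining floor area 18,679.
Redistributed shares: Vance 1,210,103.99 → $1,210,100; Dube 199,312.78 → $199,310; Ibarra 1,028,673.23 → $1,028,670.
Rounding difference +$10 applied to Vance → $1,210,110.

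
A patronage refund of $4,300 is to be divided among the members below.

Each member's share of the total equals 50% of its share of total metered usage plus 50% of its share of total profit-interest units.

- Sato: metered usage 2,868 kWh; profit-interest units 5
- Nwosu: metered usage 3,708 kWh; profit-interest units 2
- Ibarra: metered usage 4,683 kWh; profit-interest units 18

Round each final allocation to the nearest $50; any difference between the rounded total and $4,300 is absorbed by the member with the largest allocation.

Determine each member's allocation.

Sato: $1,000; Nwosu: $900; Ibarra: $2,400

Metered usage total 11,259; profit-interest units total 25.
Combined weights (50% metered usage + 50% profit-interest units): Sato 0.2274; Nwosu 0.2047; Ibarra 0.5680.
Unrounded shares: Sato 977.67; Nwosu 880.07; Ibarra 2,442.26.
At nearest $50: Sato $1,000; Nwosu $900; Ibarra $2,450. Sum = $4,350.
Difference $4,300 − $4,350 = −$50 applied to largest allocation (Ibarra): Ibarra becomes $2,400.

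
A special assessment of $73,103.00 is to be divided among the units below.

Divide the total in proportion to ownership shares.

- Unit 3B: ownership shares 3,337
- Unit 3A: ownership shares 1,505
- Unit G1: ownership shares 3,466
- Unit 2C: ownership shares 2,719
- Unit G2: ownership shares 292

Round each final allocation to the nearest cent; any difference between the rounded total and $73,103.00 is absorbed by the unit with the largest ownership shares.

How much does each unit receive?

Unit 3B: $21,551.79 | Unit 3A: $9,719.94 | Unit G1: $22,384.93 | Unit 2C: $17,560.48 | Unit G2: $1,885.86

Combined ownership shares = 3,337 + 1,505 + 3,466 + 2,719 + 292 = 11,319.
Proportional shares: Unit 3B 21,551.7900; Unit 3A 9,719.9412; Unit G1 22,384.9278; Unit 2C 17,560.4786; Unit G2 1,885.8624.
Rounded to nearest cent: Unit 3B $21,551.79; Unit 3A $9,719.94; Unit G1 $22,384.93; Unit 2C $17,560.48; Unit G2 $1,885.86. Sum = $73,103.00.
No rounding difference to absorb.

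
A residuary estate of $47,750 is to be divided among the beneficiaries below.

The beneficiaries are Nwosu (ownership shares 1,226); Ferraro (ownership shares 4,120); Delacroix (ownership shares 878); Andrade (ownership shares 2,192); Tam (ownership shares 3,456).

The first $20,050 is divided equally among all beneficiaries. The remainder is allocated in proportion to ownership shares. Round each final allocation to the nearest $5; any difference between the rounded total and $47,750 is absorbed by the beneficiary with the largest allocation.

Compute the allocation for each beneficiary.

Nwosu: $6,870 · Ferraro: $13,620 · Delacroix: $6,060 · Andrade: $9,125 · Tam: $12,075

Equal tier: $20,050 ÷ 5 = $4,010 apiece.
Remainder $27,700 by ownership shares (total 11,872): Nwosu 2,860.53 → $2,860; Ferraro 9,612.87 → $9,615; Delacroix 2,048.57 → $2,050; Andrade 5,114.42 → $5,115; Tam 8,063.61 → $8,065.
Rounding difference −$5 on remainder applied to Ferraro.
Totals: Nwosu $4,010 + $2,860 = $6,870; Ferraro $4,010 + $9,610 = $13,620; Delacroix $4,010 + $2,050 = $6,060; Andrade $4,010 + $5,115 = $9,125; Tam $4,010 + $8,065 = $12,075.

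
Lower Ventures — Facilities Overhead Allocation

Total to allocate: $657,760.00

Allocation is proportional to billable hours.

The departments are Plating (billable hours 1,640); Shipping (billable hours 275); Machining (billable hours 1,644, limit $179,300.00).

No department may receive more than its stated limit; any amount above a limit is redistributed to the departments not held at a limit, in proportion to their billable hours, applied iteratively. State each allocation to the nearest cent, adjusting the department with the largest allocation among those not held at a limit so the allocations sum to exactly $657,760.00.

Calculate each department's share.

Billable hours total: 3,559.
Pro-rata shares before constraints: Plating 303,098.1736; Shipping 50,824.3889; Machining 303,837.4375.
Capped: Machining ($179,300.00); residual $478,460.00 reallocated over remaining billable hours 1,915.
Shares after redistribution: Plating 409,751.6449 → $409,751.64; Shipping 68,708.3551 → $68,708.36.

Plating: $409,751.64 | Shipping: $68,708.36 | Machining: $179,300.00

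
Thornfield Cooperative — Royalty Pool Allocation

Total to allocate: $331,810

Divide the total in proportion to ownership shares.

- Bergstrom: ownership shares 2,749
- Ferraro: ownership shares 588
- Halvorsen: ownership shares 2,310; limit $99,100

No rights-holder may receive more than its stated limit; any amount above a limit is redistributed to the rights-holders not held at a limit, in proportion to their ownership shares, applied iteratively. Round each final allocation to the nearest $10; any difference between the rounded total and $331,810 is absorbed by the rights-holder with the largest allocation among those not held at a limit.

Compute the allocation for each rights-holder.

Combined ownership shares = 5,647.
Proportional shares (ignoring caps): Bergstrom 161,527.48; Ferraro 34,550.08; Halvorsen 135,732.44.
Cap binds for Halvorsen ($99,100); balance $232,710 reallocated over remaining ownership shares 3,337.
Shares after redistribution: Bergstrom 191,705.06 → $191,710; Ferraro 41,004.94 → $41,000.

Bergstrom: $191,710 | Ferraro: $41,000 | Halvorsen: $99,100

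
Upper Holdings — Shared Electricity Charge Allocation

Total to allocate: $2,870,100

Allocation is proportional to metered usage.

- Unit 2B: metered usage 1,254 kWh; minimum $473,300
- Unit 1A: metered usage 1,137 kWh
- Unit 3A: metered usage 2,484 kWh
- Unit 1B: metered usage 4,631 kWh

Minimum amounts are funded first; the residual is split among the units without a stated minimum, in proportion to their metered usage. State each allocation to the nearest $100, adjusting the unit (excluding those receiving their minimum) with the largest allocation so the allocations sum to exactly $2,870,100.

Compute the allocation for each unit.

Fund the minimums — Unit 2B $473,300. Residual $2,396,800.
Residual split over remaining metered usage 8,252: Unit 1A 330,242.56 → $330,200; Unit 3A 721,479.79 → $721,500; Unit 1B 1,345,077.65 → $1,345,100.

Unit 2B: $473,300 · Unit 1A: $330,200 · Unit 3A: $721,500 · Unit 1B: $1,345,100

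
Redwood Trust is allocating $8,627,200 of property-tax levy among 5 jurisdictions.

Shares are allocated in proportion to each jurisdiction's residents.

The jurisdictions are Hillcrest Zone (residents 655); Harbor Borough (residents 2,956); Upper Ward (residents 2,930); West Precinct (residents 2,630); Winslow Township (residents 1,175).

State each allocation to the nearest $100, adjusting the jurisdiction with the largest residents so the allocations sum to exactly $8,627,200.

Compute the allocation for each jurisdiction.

Hillcrest Zone: $546,200; Harbor Borough: $2,464,900; Upper Ward: $2,443,200; West Precinct: $2,193,100; Winslow Township: $979,800

Residents total: 655 + 2,956 + 2,930 + 2,630 + 1,175 = 10,346.
Unrounded shares: Hillcrest Zone 546,183.65; Harbor Borough 2,464,914.29; Upper Ward 2,443,233.71; West Precinct 2,193,073.27; Winslow Township 979,795.09.
After rounding ($100): Hillcrest Zone $546,200; Harbor Borough $2,464,900; Upper Ward $2,443,200; West Precinct $2,193,100; Winslow Township $979,800. Sum = $8,627,200.
No rounding difference to absorb.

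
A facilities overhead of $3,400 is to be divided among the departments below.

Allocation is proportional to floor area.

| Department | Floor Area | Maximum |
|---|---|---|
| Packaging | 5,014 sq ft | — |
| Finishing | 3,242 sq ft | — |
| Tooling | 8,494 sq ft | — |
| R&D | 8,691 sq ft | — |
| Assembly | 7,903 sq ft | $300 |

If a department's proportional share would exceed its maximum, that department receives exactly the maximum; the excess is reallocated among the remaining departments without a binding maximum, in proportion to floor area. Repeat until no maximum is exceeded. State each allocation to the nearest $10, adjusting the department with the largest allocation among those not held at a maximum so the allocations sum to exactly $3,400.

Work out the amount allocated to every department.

Sum of floor area: 33,344.
Unconstrained shares: Packaging 511.26; Finishing 330.58; Tooling 866.11; R&D 886.20; Assembly 805.85.
Capped: Assembly ($300); remaining pool $3,100 reallocated over remaining floor area 25,441.
Remaining shares: Packaging 610.96 → $610; Finishing 395.04 → $400; Tooling 1,034.999 → $1,030; R&D 1,059.00 → $1,060.

Packaging: $610 | Finishing: $400 | Tooling: $1,030 | R&D: $1,060 | Assembly: $300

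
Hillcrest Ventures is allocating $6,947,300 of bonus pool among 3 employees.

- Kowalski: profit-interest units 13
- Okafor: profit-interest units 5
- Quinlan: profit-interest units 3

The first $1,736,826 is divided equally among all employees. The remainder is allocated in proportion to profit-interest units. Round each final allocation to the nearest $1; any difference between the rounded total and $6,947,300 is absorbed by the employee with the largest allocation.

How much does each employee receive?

Kowalski: $3,804,474; Okafor: $1,819,531; Quinlan: $1,323,295

$1,736,826 shared equally gives $578,942 per employee.
Remainder $5,210,474 by profit-interest units (total 21): Kowalski 3,225,531.52 → $3,225,532; Okafor 1,240,589.05 → $1,240,589; Quinlan 744,353.43 → $744,353.
Totals: Kowalski $578,942 + $3,225,532 = $3,804,474; Okafor $578,942 + $1,240,589 = $1,819,531; Quinlan $578,942 + $744,353 = $1,323,295.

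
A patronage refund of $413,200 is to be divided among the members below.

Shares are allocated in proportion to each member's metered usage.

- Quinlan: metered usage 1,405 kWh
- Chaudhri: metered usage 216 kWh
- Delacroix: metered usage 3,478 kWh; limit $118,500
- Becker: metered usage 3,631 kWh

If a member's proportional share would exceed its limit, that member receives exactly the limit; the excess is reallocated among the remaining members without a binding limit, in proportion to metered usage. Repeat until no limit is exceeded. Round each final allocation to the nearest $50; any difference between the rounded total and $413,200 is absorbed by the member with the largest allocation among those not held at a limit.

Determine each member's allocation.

Metered usage total: 8,730.
Pro-rata shares before constraints: Quinlan 66,500.11; Chaudhri 10,223.51; Delacroix 164,617.37; Becker 171,859.01.
Held at cap: Delacroix ($118,500); residual $294,700 reallocated over remaining metered usage 5,252.
Shares after redistribution: Quinlan 78,837.30 → $78,850; Chaudhri 12,120.18 → $12,100; Becker 203,742.52 → $203,750.

Quinlan: $78,850 · Chaudhri: $12,100 · Delacroix: $118,500 · Becker: $203,750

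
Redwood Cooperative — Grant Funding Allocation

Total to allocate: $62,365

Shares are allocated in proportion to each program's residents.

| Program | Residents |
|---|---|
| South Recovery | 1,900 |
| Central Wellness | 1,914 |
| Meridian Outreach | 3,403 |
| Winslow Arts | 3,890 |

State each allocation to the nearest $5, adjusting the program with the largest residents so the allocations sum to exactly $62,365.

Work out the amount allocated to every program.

Sum of residents: 1,900 + 1,914 + 3,403 + 3,890 = 11,107.
Pro-rata amounts: South Recovery 10,668.36; Central Wellness 10,746.97; Meridian Outreach 19,107.60; Winslow Arts 21,842.07.
At nearest $5: South Recovery $10,670; Central Wellness $10,745; Meridian Outreach $19,110; Winslow Arts $21,840. Sum = $62,365.
Rounded total matches; no reconciliation needed.

South Recovery: $10,670 · Central Wellness: $10,745 · Meridian Outreach: $19,110 · Winslow Arts: $21,840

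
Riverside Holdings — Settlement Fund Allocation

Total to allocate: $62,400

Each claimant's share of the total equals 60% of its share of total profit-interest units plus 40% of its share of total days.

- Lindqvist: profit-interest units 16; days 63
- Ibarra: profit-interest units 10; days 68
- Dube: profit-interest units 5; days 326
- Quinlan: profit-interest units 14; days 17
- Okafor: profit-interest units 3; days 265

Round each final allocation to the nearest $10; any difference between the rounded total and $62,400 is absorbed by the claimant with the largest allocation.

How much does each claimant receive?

Profit-interest units total 48; days total 739.
Blended shares (60% profit-interest units + 40% days): Lindqvist 0.2341; Ibarra 0.1618; Dube 0.2390; Quinlan 0.1842; Okafor 0.1809.
Raw shares: Lindqvist 14,607.85; Ibarra 10,096.73; Dube 14,910.77; Quinlan 11,494.18; Okafor 11,290.47.
At nearest $10: Lindqvist $14,610; Ibarra $10,100; Dube $14,910; Quinlan $11,490; Okafor $11,290. Sum = $62,400.
Rounded total matches; no reconciliation needed.

Lindqvist: $14,610 | Ibarra: $10,100 | Dube: $14,910 | Quinlan: $11,490 | Okafor: $11,290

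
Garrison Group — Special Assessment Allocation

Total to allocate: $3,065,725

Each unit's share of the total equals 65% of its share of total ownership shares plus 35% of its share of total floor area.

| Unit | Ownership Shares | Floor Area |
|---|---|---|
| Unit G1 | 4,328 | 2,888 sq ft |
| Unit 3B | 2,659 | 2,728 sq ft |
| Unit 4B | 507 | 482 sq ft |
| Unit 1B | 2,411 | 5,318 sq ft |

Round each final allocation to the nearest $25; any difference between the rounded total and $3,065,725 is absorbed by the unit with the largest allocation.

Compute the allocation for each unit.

Unit G1: $1,142,175 · Unit 3B: $791,350 · Unit 4B: $147,300 · Unit 1B: $984,900

Ownership shares total 9,905; floor area total 11,416.
Blended shares (65% ownership shares + 35% floor area): Unit G1 0.3726; Unit 3B 0.2581; Unit 4B 0.0480; Unit 1B 0.3213.
Pro-rata amounts: Unit G1 1,142,168.25; Unit 3B 791,354.62; Unit 4B 147,303.73; Unit 1B 984,898.40.
Rounded to nearest $25: Unit G1 $1,142,175; Unit 3B $791,350; Unit 4B $147,300; Unit 1B $984,900. Sum = $3,065,725.
Rounded total matches; no reconciliation needed.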